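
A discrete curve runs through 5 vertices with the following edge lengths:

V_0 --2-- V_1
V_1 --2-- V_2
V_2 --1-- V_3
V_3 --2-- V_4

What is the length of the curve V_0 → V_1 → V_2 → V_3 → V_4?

Arc length = 2 + 2 + 1 + 2 = 7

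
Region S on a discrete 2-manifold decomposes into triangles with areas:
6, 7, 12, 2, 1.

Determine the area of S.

6 + 7 + 12 + 2 + 1 = 28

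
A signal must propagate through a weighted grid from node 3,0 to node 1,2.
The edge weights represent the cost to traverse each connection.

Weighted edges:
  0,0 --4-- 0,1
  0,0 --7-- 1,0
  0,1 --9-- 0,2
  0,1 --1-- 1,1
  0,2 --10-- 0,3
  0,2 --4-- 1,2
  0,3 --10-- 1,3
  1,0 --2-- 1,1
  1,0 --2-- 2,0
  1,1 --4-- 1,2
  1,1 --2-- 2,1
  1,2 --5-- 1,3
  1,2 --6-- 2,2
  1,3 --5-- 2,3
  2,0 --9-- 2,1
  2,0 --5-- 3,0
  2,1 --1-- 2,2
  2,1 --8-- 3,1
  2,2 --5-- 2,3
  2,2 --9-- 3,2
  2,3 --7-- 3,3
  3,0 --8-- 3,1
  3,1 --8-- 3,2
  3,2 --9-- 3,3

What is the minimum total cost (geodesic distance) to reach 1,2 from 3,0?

Shortest path: 3,0 → 2,0 → 1,0 → 1,1 → 1,2, total weight = 13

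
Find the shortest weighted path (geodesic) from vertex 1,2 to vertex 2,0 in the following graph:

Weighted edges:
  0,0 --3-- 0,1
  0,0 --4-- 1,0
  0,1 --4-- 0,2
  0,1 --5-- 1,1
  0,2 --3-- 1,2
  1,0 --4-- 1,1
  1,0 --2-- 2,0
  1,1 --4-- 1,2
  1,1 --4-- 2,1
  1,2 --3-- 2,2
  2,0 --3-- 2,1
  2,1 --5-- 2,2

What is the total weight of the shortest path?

Shortest path: 1,2 → 1,1 → 1,0 → 2,0, total weight = 10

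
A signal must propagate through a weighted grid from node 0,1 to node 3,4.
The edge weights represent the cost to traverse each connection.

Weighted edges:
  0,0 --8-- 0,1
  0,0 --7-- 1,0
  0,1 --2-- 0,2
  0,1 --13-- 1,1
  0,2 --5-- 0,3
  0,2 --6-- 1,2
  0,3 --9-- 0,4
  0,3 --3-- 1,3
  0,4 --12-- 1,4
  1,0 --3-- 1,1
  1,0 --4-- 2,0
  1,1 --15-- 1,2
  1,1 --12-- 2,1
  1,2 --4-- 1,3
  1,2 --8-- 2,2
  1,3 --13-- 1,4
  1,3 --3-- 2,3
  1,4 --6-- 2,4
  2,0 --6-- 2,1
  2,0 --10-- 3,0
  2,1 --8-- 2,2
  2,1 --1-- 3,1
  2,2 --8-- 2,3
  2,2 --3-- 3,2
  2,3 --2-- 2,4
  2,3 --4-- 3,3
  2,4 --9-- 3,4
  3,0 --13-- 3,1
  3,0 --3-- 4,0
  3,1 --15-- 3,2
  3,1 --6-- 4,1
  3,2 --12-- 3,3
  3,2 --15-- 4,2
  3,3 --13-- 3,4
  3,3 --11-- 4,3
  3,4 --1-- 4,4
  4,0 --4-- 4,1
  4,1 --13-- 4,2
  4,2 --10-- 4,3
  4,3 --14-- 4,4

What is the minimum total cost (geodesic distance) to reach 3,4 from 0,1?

Shortest path: 0,1 → 0,2 → 0,3 → 1,3 → 2,3 → 2,4 → 3,4, total weight = 24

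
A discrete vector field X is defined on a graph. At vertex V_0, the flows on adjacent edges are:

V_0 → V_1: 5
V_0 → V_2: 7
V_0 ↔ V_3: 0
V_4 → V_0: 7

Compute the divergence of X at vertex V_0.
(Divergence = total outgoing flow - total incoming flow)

Divergence = sum of outgoing flows = 5 + 7 + 0 + (-7) = 5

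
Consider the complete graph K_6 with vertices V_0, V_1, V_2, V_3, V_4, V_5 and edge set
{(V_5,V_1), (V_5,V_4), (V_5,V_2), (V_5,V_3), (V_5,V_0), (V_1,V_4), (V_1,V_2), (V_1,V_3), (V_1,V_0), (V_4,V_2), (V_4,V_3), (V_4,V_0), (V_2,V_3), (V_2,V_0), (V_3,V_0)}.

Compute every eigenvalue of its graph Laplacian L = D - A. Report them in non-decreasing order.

For the complete graph K_n, L = nI − J (J = all-ones matrix). J has eigenvalues n (once, eigenvector 𝟙) and 0 (multiplicity n−1), so L has eigenvalues 0 (once) and n (multiplicity n−1). Here n = 6: eigenvalue 0 once and 6 with multiplicity 5.
Laplacian eigenvalues (increasing order): [0.0, 6.0, 6.0, 6.0, 6.0, 6.0]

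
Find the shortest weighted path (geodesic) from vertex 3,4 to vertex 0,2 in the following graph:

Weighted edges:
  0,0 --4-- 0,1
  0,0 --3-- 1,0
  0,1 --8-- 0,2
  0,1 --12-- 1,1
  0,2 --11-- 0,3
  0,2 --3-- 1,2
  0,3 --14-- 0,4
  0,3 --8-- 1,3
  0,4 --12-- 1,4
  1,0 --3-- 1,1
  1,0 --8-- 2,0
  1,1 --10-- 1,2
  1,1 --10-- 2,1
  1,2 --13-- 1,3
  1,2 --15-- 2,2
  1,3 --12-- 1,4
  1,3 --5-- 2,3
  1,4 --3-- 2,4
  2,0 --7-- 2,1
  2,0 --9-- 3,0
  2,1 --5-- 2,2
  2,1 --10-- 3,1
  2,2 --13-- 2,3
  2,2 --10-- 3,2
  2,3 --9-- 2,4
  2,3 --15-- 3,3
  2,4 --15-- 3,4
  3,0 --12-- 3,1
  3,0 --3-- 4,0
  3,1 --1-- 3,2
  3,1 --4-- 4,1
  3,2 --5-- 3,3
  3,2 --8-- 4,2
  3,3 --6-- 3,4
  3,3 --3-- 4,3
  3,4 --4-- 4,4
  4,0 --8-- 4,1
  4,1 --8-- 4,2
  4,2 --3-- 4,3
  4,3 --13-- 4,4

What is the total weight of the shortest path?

Shortest path: 3,4 → 3,3 → 3,2 → 2,2 → 1,2 → 0,2, total weight = 39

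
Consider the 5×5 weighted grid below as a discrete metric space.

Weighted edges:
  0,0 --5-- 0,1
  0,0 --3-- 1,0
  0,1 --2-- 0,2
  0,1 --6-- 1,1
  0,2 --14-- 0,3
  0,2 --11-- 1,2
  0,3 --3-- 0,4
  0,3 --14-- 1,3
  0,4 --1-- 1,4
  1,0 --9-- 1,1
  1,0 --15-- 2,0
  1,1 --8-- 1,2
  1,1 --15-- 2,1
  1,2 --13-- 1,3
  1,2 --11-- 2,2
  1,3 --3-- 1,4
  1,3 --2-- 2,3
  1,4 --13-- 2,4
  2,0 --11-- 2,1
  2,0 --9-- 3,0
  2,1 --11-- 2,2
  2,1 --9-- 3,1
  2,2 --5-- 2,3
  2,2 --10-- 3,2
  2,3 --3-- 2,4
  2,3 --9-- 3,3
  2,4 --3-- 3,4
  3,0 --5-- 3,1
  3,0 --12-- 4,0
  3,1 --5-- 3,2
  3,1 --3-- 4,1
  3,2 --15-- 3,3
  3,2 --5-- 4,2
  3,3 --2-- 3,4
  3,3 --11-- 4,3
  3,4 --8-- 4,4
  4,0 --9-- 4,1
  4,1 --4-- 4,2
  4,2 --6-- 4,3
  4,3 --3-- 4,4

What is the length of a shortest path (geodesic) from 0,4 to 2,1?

Shortest path: 0,4 → 1,4 → 1,3 → 2,3 → 2,2 → 2,1, total weight = 22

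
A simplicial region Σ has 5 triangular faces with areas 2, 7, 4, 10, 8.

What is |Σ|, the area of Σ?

2 + 7 + 4 + 10 + 8 = 31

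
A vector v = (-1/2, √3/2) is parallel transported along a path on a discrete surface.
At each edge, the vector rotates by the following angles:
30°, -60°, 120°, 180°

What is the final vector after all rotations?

Total rotation: 30° + (-60°) + 120° + 180° = 270° ≡ -90° (mod 360°). Final vector: (0.8660, 0.5000)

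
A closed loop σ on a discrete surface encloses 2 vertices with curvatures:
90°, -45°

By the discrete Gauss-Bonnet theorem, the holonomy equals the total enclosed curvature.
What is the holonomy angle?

Holonomy = total enclosed curvature = 90° + (-45°) = 45°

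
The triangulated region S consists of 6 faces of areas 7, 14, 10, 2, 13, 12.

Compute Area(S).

7 + 14 + 10 + 2 + 13 + 12 = 58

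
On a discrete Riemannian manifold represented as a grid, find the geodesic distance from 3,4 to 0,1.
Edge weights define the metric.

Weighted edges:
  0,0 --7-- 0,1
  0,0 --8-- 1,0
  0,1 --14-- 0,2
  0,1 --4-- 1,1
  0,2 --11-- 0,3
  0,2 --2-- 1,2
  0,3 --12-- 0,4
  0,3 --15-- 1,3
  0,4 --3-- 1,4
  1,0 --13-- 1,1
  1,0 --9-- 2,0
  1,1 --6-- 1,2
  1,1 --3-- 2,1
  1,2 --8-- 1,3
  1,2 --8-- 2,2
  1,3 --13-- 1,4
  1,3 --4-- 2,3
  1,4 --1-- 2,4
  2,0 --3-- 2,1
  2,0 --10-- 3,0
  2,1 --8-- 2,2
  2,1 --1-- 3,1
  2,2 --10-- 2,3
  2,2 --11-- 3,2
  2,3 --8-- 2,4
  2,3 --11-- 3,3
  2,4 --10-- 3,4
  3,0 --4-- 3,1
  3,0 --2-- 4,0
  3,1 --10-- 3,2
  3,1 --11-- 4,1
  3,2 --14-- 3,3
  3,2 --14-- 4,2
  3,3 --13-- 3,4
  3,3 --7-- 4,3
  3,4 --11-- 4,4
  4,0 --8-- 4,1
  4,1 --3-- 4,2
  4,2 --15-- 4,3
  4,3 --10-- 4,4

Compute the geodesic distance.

Shortest path: 3,4 → 2,4 → 2,3 → 1,3 → 1,2 → 1,1 → 0,1, total weight = 40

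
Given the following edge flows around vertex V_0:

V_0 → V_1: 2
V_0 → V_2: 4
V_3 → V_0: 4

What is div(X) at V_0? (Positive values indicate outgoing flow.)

Divergence = sum of outgoing flows = 2 + 4 + (-4) = 2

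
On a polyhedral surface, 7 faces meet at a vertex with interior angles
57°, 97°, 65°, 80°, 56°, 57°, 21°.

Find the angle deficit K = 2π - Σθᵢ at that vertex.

Sum of angles = 433°. K = 360° - 433° = -73° = -73π/180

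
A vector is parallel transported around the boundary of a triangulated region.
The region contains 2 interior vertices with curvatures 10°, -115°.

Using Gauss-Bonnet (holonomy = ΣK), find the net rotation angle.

Holonomy = total enclosed curvature = 10° + (-115°) = -105°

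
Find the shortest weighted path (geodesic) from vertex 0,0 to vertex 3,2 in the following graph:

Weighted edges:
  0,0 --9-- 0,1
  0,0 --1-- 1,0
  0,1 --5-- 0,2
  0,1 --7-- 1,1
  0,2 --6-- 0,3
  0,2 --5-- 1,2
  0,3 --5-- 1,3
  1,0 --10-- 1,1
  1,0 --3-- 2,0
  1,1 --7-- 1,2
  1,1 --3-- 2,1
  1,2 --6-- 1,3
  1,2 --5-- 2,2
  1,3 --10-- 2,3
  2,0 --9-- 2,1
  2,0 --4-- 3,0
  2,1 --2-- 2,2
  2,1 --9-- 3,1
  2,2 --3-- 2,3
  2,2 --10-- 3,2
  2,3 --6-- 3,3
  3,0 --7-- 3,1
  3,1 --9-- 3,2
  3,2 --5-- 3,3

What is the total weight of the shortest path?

Shortest path: 0,0 → 1,0 → 2,0 → 3,0 → 3,1 → 3,2, total weight = 24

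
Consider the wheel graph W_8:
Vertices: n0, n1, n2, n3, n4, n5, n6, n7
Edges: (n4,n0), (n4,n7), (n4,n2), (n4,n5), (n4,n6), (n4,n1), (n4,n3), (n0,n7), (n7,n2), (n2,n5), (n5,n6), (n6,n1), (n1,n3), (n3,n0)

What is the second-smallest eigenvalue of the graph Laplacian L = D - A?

The wheel W_8 is the join K_1 ∨ C_7 (a hub joined to every vertex of a cycle of length 7). For a join G ∨ H (G on p vertices, H on q vertices) the Laplacian spectrum is 0, p+q, the eigenvalues of L(G) other than one 0 each shifted by +q, and the eigenvalues of L(H) other than one 0 each shifted by +p. With G = K_1 (p = 1, nothing left after dropping its 0) and H = C_7 (q = 7, eigenvalues 2 − 2cos(2πk/7), k = 0, …, 6; drop k = 0), the spectrum of W_8 is 0, 8, and 1 + (2 − 2cos(2πk/7)) = 3 − 2cos(2πk/7) for k = 1, …, 6:
k=1: 3 − 2cos(2π/7) = 1.753; k=2: 3 − 2cos(4π/7) = 3.445; k=3: 3 − 2cos(6π/7) = 4.8019; k=4: 3 − 2cos(8π/7) = 4.8019; k=5: 3 − 2cos(10π/7) = 3.445; k=6: 3 − 2cos(12π/7) = 1.753.
Laplacian eigenvalues: [0.0, 1.753, 1.753, 3.445, 3.445, 4.8019, 4.8019, 8.0]. Algebraic connectivity (smallest non-zero eigenvalue) = 1.753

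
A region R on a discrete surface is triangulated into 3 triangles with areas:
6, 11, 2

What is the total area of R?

6 + 11 + 2 = 19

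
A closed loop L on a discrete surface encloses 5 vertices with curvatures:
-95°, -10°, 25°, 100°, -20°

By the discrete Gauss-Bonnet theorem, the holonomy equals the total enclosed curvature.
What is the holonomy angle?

Holonomy = total enclosed curvature = (-95°) + (-10°) + 25° + 100° + (-20°) = 0°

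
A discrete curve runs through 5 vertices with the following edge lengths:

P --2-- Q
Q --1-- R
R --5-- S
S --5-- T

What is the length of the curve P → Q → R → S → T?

Arc length = 2 + 1 + 5 + 5 = 13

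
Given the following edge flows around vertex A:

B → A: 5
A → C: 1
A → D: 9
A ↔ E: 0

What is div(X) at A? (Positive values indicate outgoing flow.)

Divergence = sum of outgoing flows = (-5) + 1 + 9 + 0 = 5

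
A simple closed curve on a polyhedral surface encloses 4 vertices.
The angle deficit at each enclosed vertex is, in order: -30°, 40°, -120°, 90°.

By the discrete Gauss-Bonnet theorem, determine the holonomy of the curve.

Holonomy = total enclosed curvature = (-30°) + 40° + (-120°) + 90° = -20°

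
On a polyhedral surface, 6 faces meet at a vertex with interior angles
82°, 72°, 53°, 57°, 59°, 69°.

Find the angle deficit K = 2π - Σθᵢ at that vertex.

Sum of angles = 392°. K = 360° - 392° = -32° = -8π/45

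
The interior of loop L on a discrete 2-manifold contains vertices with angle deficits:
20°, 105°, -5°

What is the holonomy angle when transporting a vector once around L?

Holonomy = total enclosed curvature = 20° + 105° + (-5°) = 120°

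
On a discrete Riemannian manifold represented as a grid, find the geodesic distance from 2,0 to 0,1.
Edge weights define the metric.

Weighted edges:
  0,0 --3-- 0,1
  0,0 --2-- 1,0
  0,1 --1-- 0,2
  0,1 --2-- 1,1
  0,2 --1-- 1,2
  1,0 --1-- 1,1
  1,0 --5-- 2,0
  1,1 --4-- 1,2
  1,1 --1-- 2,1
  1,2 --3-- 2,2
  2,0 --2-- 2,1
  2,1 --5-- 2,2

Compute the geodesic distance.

Shortest path: 2,0 → 2,1 → 1,1 → 0,1, total weight = 5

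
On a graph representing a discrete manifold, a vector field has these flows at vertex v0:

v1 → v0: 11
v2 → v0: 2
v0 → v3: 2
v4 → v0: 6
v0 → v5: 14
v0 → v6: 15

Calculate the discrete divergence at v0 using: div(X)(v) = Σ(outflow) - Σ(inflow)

Divergence = sum of outgoing flows = (-11) + (-2) + 2 + (-6) + 14 + 15 = 12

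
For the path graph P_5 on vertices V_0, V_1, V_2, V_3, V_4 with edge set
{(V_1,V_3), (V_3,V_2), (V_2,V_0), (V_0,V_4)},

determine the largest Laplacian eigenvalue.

The path graph P_n has Laplacian eigenvalues λ_k = 2 − 2cos(kπ/n), k = 0, 1, …, n−1. Here n = 5:
k=0: 2 − 2cos(0) = 0.0; k=1: 2 − 2cos(π/5) = 0.382; k=2: 2 − 2cos(2π/5) = 1.382; k=3: 2 − 2cos(3π/5) = 2.618; k=4: 2 − 2cos(4π/5) = 3.618.
Laplacian eigenvalues: [0.0, 0.382, 1.382, 2.618, 3.618]. Largest eigenvalue (spectral radius) = 3.618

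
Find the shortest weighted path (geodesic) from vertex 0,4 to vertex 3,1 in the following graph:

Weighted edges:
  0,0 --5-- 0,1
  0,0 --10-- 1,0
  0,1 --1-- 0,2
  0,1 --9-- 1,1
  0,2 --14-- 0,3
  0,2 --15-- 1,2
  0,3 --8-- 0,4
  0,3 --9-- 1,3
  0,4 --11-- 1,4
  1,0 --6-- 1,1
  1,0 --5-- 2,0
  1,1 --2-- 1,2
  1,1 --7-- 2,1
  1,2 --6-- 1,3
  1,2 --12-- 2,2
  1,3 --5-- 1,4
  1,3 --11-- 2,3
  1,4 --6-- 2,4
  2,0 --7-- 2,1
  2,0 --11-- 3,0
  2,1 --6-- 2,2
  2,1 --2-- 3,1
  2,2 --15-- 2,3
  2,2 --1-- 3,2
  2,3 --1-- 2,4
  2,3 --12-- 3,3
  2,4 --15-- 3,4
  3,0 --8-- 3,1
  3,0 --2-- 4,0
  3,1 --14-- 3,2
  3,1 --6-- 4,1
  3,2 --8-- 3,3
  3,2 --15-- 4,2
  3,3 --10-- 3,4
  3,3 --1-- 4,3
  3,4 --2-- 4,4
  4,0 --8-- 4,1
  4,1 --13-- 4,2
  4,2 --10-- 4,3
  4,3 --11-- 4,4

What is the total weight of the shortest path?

Shortest path: 0,4 → 1,4 → 1,3 → 1,2 → 1,1 → 2,1 → 3,1, total weight = 33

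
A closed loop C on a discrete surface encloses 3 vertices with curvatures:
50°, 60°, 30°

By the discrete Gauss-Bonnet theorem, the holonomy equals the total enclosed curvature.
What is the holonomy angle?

Holonomy = total enclosed curvature = 50° + 60° + 30° = 140°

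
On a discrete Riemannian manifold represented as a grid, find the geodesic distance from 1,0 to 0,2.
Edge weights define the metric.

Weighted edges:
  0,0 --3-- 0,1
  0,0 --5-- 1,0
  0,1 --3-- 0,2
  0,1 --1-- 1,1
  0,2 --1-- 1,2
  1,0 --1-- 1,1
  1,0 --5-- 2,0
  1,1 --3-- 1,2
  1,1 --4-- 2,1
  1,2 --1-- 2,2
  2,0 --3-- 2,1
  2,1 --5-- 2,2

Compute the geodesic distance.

Shortest path: 1,0 → 1,1 → 0,1 → 0,2, total weight = 5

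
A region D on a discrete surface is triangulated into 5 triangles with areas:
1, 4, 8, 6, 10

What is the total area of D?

1 + 4 + 8 + 6 + 10 = 29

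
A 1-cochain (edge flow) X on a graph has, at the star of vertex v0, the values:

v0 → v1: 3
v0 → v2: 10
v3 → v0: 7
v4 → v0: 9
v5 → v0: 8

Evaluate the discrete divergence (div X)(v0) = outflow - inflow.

Divergence = sum of outgoing flows = 3 + 10 + (-7) + (-9) + (-8) = -11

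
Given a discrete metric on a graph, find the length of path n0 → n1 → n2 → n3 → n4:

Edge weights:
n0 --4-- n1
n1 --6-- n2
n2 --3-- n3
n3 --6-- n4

Arc length = 4 + 6 + 3 + 6 = 19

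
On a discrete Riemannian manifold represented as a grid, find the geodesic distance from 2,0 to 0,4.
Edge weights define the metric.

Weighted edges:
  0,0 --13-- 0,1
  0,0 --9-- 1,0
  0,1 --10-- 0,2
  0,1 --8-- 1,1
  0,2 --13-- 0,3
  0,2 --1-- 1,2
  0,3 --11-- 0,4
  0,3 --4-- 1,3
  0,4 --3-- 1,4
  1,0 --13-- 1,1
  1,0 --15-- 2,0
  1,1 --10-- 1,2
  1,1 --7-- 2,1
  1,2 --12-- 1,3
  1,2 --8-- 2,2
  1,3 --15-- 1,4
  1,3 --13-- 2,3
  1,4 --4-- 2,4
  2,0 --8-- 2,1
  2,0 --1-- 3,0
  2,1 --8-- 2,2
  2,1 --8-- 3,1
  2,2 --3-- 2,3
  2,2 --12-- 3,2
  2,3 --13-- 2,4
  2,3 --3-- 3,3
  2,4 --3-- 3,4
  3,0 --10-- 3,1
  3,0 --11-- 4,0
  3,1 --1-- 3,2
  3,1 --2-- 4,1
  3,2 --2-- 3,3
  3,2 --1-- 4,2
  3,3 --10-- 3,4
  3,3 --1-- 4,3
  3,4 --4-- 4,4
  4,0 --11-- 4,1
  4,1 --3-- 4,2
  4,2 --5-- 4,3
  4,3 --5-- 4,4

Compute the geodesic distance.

Shortest path: 2,0 → 3,0 → 3,1 → 3,2 → 3,3 → 3,4 → 2,4 → 1,4 → 0,4, total weight = 34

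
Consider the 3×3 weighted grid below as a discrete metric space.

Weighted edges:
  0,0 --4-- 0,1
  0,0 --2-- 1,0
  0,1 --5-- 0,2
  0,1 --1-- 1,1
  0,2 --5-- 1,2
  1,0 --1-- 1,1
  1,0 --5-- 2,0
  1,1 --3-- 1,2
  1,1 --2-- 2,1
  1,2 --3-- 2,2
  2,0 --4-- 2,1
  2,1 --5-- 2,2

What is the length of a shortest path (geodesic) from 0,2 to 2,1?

Shortest path: 0,2 → 0,1 → 1,1 → 2,1, total weight = 8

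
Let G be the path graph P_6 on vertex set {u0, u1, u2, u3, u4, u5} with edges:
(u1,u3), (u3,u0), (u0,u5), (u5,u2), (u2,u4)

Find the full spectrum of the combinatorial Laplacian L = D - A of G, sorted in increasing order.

The path graph P_n has Laplacian eigenvalues λ_k = 2 − 2cos(kπ/n), k = 0, 1, …, n−1. Here n = 6:
k=0: 2 − 2cos(0) = 0.0; k=1: 2 − 2cos(π/6) = 0.2679; k=2: 2 − 2cos(π/3) = 1.0; k=3: 2 − 2cos(π/2) = 2.0; k=4: 2 − 2cos(2π/3) = 3.0; k=5: 2 − 2cos(5π/6) = 3.7321.
Laplacian eigenvalues (increasing order): [0.0, 0.2679, 1.0, 2.0, 3.0, 3.7321]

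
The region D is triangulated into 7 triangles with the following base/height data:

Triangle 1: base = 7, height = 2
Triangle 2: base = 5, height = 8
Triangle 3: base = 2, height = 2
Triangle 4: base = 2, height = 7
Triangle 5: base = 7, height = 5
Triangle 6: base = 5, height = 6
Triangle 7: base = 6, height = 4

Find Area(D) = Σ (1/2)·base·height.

(1/2)×7×2 + (1/2)×5×8 + (1/2)×2×2 + (1/2)×2×7 + (1/2)×7×5 + (1/2)×5×6 + (1/2)×6×4 = 80.5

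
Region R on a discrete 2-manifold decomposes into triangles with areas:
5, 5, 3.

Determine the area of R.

5 + 5 + 3 = 13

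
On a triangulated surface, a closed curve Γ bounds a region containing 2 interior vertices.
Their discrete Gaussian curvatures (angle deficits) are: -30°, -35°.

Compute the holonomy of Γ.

Holonomy = total enclosed curvature = (-30°) + (-35°) = -65°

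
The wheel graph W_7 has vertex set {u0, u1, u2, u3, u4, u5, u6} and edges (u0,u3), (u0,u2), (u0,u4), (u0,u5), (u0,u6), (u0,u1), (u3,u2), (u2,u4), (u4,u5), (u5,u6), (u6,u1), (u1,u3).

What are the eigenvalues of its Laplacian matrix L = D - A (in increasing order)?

The wheel W_7 is the join K_1 ∨ C_6 (a hub joined to every vertex of a cycle of length 6). For a join G ∨ H (G on p vertices, H on q vertices) the Laplacian spectrum is 0, p+q, the eigenvalues of L(G) other than one 0 each shifted by +q, and the eigenvalues of L(H) other than one 0 each shifted by +p. With G = K_1 (p = 1, nothing left after dropping its 0) and H = C_6 (q = 6, eigenvalues 2 − 2cos(2πk/6), k = 0, …, 5; drop k = 0), the spectrum of W_7 is 0, 7, and 1 + (2 − 2cos(2πk/6)) = 3 − 2cos(2πk/6) for k = 1, …, 5:
k=1: 3 − 2cos(π/3) = 2.0; k=2: 3 − 2cos(2π/3) = 4.0; k=3: 3 − 2cos(π) = 5.0; k=4: 3 − 2cos(4π/3) = 4.0; k=5: 3 − 2cos(5π/3) = 2.0.
Laplacian eigenvalues (increasing order): [0.0, 2.0, 2.0, 4.0, 4.0, 5.0, 7.0]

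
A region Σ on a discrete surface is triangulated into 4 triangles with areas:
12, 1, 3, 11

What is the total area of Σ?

12 + 1 + 3 + 11 = 27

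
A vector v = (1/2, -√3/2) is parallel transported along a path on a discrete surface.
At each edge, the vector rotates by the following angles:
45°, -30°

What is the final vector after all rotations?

Total rotation: 45° + (-30°) = 15°. Final vector: (0.7071, -0.7071)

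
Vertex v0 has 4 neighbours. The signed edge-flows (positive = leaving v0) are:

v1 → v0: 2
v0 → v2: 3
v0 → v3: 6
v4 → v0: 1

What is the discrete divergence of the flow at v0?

Divergence = sum of outgoing flows = (-2) + 3 + 6 + (-1) = 6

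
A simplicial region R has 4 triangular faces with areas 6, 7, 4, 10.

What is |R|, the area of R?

6 + 7 + 4 + 10 = 27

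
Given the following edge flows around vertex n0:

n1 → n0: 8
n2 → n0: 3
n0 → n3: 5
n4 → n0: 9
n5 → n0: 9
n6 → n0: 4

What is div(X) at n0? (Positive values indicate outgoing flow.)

Divergence = sum of outgoing flows = (-8) + (-3) + 5 + (-9) + (-9) + (-4) = -28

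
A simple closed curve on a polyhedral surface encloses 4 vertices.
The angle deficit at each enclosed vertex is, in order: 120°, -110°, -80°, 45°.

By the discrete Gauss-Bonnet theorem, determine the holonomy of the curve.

Holonomy = total enclosed curvature = 120° + (-110°) + (-80°) + 45° = -25°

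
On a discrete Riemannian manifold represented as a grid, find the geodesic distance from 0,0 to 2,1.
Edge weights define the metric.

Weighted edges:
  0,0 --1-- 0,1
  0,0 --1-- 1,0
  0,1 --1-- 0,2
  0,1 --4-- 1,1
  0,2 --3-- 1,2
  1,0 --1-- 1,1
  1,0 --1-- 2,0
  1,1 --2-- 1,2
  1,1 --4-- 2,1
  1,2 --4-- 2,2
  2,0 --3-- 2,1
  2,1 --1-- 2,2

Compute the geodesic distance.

Shortest path: 0,0 → 1,0 → 2,0 → 2,1, total weight = 5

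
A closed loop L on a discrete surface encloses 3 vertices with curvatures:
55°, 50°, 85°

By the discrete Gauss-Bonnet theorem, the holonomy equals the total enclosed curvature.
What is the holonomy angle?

Holonomy = total enclosed curvature = 55° + 50° + 85° = 190°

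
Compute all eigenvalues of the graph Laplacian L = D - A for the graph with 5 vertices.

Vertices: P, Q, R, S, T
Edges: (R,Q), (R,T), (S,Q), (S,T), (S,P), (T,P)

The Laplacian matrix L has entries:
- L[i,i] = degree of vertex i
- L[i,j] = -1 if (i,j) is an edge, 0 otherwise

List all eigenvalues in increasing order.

Degrees: deg(P) = 2, deg(Q) = 2, deg(R) = 2, deg(S) = 3, deg(T) = 3.
L = D − A with rows/columns ordered (P, Q, R, S, T):
  [ 2,  0,  0, -1, -1]
  [ 0,  2, -1, -1,  0]
  [ 0, -1,  2,  0, -1]
  [-1, -1,  0,  3, -1]
  [-1,  0, -1, -1,  3]
Characteristic polynomial: det(λI − L) = λ(λ² − 5λ + 5)(λ² − 7λ + 11).
Roots: λ = 0; (λ² − 5λ + 5) = 0 ⇒ λ = (5 ± √5)/2 ≈ 1.382, 3.618; (λ² − 7λ + 11) = 0 ⇒ λ = (7 ± √5)/2 ≈ 2.382, 4.618.
(Check: the roots sum (with multiplicity) to 12, matching trace L = Σdeg = 2·6 = 12.)
Laplacian eigenvalues (increasing order): [0.0, 1.382, 2.382, 3.618, 4.618]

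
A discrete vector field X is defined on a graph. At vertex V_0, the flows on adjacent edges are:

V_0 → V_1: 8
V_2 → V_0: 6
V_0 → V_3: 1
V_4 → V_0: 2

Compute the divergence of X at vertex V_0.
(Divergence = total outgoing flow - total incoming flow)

Divergence = sum of outgoing flows = 8 + (-6) + 1 + (-2) = 1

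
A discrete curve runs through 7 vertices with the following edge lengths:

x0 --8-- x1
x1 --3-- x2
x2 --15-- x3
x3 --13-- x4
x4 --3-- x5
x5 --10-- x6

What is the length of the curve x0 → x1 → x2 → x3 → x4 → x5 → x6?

Arc length = 8 + 3 + 15 + 13 + 3 + 10 = 52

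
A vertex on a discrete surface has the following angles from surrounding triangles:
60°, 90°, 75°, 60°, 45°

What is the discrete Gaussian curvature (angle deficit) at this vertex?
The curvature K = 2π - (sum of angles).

Sum of angles = 330°. K = 360° - 330° = 30° = π/6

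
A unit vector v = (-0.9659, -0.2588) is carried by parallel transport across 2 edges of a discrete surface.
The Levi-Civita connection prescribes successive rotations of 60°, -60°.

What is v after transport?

Total rotation: 60° + (-60°) = 0°. Final vector: (-0.9659, -0.2588)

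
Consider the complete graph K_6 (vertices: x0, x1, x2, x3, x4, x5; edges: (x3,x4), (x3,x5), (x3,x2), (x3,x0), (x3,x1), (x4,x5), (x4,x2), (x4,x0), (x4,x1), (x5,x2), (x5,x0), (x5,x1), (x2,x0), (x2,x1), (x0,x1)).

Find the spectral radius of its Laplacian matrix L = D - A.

For the complete graph K_n, L = nI − J (J = all-ones matrix). J has eigenvalues n (once, eigenvector 𝟙) and 0 (multiplicity n−1), so L has eigenvalues 0 (once) and n (multiplicity n−1). Here n = 6: eigenvalue 0 once and 6 with multiplicity 5.
Laplacian eigenvalues: [0.0, 6.0, 6.0, 6.0, 6.0, 6.0]. Largest eigenvalue (spectral radius) = 6.0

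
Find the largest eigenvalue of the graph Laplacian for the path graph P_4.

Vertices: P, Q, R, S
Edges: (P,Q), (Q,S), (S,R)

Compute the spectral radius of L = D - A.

The path graph P_n has Laplacian eigenvalues λ_k = 2 − 2cos(kπ/n), k = 0, 1, …, n−1. Here n = 4:
k=0: 2 − 2cos(0) = 0.0; k=1: 2 − 2cos(π/4) = 0.5858; k=2: 2 − 2cos(π/2) = 2.0; k=3: 2 − 2cos(3π/4) = 3.4142.
Laplacian eigenvalues: [0.0, 0.5858, 2.0, 3.4142]. Largest eigenvalue (spectral radius) = 3.4142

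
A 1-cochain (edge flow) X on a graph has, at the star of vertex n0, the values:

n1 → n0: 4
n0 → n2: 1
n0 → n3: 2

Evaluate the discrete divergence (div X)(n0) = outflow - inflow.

Divergence = sum of outgoing flows = (-4) + 1 + 2 = -1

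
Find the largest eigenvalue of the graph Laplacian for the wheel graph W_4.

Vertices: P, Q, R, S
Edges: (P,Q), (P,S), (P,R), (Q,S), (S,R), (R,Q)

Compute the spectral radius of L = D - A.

The wheel W_4 is the join K_1 ∨ C_3 (a hub joined to every vertex of a cycle of length 3). For a join G ∨ H (G on p vertices, H on q vertices) the Laplacian spectrum is 0, p+q, the eigenvalues of L(G) other than one 0 each shifted by +q, and the eigenvalues of L(H) other than one 0 each shifted by +p. With G = K_1 (p = 1, nothing left after dropping its 0) and H = C_3 (q = 3, eigenvalues 2 − 2cos(2πk/3), k = 0, …, 2; drop k = 0), the spectrum of W_4 is 0, 4, and 1 + (2 − 2cos(2πk/3)) = 3 − 2cos(2πk/3) for k = 1, …, 2:
k=1: 3 − 2cos(2π/3) = 4.0; k=2: 3 − 2cos(4π/3) = 4.0.
Laplacian eigenvalues: [0.0, 4.0, 4.0, 4.0]. Largest eigenvalue (spectral radius) = 4.0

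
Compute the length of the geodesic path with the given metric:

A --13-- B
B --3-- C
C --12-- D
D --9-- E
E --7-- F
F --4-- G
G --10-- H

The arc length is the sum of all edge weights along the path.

Arc length = 13 + 3 + 12 + 9 + 7 + 4 + 10 = 58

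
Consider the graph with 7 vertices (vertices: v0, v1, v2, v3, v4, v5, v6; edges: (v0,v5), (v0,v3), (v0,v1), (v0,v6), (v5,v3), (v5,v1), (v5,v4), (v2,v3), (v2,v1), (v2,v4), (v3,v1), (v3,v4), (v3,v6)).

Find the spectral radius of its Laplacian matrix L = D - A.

Degrees: deg(v0) = 4, deg(v1) = 4, deg(v2) = 3, deg(v3) = 6, deg(v4) = 3, deg(v5) = 4, deg(v6) = 2.
L = D − A with rows/columns ordered (v0, v1, v2, v3, v4, v5, v6):
  [ 4, -1,  0, -1,  0, -1, -1]
  [-1,  4, -1, -1,  0, -1,  0]
  [ 0, -1,  3, -1, -1,  0,  0]
  [-1, -1, -1,  6, -1, -1, -1]
  [ 0,  0, -1, -1,  3, -1,  0]
  [-1, -1,  0, -1, -1,  4,  0]
  [-1,  0,  0, -1,  0,  0,  2]
Characteristic polynomial: det(λI − L) = λ(λ² − 7λ + 9)(λ − 3)(λ² − 9λ + 19)(λ − 7).
Roots: λ = 0; (λ² − 7λ + 9) = 0 ⇒ λ = (7 ± √13)/2 ≈ 1.6972, 5.3028; (λ − 3) = 0 ⇒ λ = 3; (λ² − 9λ + 19) = 0 ⇒ λ = (9 ± √5)/2 ≈ 3.382, 5.618; (λ − 7) = 0 ⇒ λ = 7.
(Check: the roots sum (with multiplicity) to 26, matching trace L = Σdeg = 2·13 = 26.)
Laplacian eigenvalues: [0.0, 1.6972, 3.0, 3.382, 5.3028, 5.618, 7.0]. Largest eigenvalue (spectral radius) = 7.0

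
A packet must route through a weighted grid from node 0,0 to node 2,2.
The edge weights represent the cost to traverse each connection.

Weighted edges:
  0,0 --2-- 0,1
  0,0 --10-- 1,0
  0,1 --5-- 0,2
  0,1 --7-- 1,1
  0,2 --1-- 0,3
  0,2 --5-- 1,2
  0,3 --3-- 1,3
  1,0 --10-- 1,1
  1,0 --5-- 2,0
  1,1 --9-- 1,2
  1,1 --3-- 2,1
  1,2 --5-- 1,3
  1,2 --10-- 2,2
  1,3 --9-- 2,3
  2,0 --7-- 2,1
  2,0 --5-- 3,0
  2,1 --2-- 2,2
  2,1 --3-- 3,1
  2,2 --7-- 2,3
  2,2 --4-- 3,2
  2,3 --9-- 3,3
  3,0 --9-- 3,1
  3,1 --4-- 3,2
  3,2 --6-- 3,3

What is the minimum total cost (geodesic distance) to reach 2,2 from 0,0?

Shortest path: 0,0 → 0,1 → 1,1 → 2,1 → 2,2, total weight = 14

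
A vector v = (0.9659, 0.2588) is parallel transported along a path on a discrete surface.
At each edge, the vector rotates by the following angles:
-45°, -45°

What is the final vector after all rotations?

Total rotation: (-45°) + (-45°) = -90°. Final vector: (0.2588, -0.9659)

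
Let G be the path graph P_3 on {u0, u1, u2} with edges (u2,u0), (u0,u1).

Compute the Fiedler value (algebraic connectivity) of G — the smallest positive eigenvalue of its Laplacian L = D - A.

The path graph P_n has Laplacian eigenvalues λ_k = 2 − 2cos(kπ/n), k = 0, 1, …, n−1. Here n = 3:
k=0: 2 − 2cos(0) = 0.0; k=1: 2 − 2cos(π/3) = 1.0; k=2: 2 − 2cos(2π/3) = 3.0.
Laplacian eigenvalues: [0.0, 1.0, 3.0]. Algebraic connectivity (smallest non-zero eigenvalue) = 1.0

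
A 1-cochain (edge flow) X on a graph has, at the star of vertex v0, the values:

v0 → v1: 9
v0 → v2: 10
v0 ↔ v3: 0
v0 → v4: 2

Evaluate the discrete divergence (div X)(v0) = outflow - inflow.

Divergence = sum of outgoing flows = 9 + 10 + 0 + 2 = 21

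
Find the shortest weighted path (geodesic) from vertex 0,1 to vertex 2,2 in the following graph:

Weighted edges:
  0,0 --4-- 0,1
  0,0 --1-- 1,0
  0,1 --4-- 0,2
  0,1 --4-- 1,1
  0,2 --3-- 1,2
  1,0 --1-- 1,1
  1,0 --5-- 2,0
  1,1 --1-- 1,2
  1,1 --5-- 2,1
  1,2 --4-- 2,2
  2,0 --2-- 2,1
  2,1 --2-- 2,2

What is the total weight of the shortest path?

Shortest path: 0,1 → 1,1 → 1,2 → 2,2, total weight = 9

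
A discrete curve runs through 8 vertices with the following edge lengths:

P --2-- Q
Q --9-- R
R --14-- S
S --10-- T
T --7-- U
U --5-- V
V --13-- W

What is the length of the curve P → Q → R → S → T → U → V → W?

Arc length = 2 + 9 + 14 + 10 + 7 + 5 + 13 = 60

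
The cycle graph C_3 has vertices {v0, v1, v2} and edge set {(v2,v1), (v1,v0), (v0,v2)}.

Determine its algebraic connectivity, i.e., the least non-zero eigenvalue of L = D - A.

The cycle graph C_n has Laplacian eigenvalues λ_k = 2 − 2cos(2πk/n), k = 0, 1, …, n−1. Here n = 3:
k=0: 2 − 2cos(0) = 0.0; k=1: 2 − 2cos(2π/3) = 3.0; k=2: 2 − 2cos(4π/3) = 3.0.
Laplacian eigenvalues: [0.0, 3.0, 3.0]. Algebraic connectivity (smallest non-zero eigenvalue) = 3.0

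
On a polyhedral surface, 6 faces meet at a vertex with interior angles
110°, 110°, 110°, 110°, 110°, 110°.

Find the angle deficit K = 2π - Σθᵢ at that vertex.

Sum of angles = 660°. K = 360° - 660° = -300° = -5π/3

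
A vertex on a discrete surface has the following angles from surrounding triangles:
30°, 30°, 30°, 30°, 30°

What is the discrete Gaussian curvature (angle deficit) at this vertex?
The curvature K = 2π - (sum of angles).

Sum of angles = 150°. K = 360° - 150° = 210°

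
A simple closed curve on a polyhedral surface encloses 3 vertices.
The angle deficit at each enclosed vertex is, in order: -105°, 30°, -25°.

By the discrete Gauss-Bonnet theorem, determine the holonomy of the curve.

Holonomy = total enclosed curvature = (-105°) + 30° + (-25°) = -100°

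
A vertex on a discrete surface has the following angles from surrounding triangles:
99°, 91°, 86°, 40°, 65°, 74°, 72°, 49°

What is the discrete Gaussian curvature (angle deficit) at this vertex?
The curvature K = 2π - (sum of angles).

Sum of angles = 576°. K = 360° - 576° = -216° = -6π/5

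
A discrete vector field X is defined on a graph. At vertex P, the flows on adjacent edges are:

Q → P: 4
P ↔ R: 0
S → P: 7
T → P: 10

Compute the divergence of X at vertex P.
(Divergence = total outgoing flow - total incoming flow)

Divergence = sum of outgoing flows = (-4) + 0 + (-7) + (-10) = -21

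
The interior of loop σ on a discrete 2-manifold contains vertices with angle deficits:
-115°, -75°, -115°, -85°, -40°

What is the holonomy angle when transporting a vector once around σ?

Holonomy = total enclosed curvature = (-115°) + (-75°) + (-115°) + (-85°) + (-40°) = -430°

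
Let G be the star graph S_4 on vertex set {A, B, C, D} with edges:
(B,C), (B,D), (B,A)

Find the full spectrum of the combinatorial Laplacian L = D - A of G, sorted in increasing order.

The star S_4 is the complete bipartite graph K_{1,3} (one hub of degree 3, 3 leaves of degree 1). The Laplacian spectrum of K_{p,q} is 0, p (multiplicity q−1), q (multiplicity p−1), p+q. With p = 1, q = 3: 0 once, 1 with multiplicity 2, and 4 once. (Check: trace L = sum of degrees = 6 = 2·1 + 4.)
Laplacian eigenvalues (increasing order): [0.0, 1.0, 1.0, 4.0]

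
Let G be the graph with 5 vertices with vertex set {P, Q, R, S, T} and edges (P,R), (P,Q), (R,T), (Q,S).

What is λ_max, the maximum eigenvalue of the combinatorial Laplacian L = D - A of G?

Degrees: deg(P) = 2, deg(Q) = 2, deg(R) = 2, deg(S) = 1, deg(T) = 1.
L = D − A with rows/columns ordered (P, Q, R, S, T):
  [ 2, -1, -1,  0,  0]
  [-1,  2,  0, -1,  0]
  [-1,  0,  2,  0, -1]
  [ 0, -1,  0,  1,  0]
  [ 0,  0, -1,  0,  1]
Characteristic polynomial: det(λI − L) = λ(λ² − 3λ + 1)(λ² − 5λ + 5).
Roots: λ = 0; (λ² − 3λ + 1) = 0 ⇒ λ = (3 ± √5)/2 ≈ 0.382, 2.618; (λ² − 5λ + 5) = 0 ⇒ λ = (5 ± √5)/2 ≈ 1.382, 3.618.
(Check: the roots sum (with multiplicity) to 8, matching trace L = Σdeg = 2·4 = 8.)
Laplacian eigenvalues: [0.0, 0.382, 1.382, 2.618, 3.618]. Largest eigenvalue (spectral radius) = 3.618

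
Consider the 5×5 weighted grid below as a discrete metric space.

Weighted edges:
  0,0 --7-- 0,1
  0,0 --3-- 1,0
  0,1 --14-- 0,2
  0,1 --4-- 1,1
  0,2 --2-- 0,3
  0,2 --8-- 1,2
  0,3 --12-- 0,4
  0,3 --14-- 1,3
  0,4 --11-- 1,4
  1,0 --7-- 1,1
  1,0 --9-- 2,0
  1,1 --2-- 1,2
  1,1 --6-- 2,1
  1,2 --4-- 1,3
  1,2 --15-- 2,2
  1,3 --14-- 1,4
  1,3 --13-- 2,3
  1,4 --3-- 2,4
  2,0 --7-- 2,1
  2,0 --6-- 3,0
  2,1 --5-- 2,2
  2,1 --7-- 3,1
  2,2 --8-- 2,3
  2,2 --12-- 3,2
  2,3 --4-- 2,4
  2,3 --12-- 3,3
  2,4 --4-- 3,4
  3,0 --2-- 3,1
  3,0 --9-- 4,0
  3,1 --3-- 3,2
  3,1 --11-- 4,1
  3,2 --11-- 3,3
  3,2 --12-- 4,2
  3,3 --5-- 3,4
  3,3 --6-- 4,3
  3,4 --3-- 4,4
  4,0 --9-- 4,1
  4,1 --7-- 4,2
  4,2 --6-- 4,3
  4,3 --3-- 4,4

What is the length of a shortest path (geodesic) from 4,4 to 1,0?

Shortest path: 4,4 → 3,4 → 2,4 → 2,3 → 2,2 → 2,1 → 1,1 → 1,0, total weight = 37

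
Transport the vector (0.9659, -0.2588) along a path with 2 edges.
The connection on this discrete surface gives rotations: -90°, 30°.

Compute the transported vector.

Total rotation: (-90°) + 30° = -60°. Final vector: (0.2588, -0.9659)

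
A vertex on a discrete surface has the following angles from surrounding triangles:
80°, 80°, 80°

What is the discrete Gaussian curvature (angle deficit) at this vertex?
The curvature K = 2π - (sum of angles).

Sum of angles = 240°. K = 360° - 240° = 120°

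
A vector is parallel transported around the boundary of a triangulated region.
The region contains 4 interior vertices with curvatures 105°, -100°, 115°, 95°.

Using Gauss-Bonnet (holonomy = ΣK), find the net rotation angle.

Holonomy = total enclosed curvature = 105° + (-100°) + 115° + 95° = 215°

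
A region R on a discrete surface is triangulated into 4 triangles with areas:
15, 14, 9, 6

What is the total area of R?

15 + 14 + 9 + 6 = 44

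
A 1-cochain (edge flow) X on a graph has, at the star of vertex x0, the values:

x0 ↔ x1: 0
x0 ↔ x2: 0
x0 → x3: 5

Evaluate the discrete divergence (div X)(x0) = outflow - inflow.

Divergence = sum of outgoing flows = 0 + 0 + 5 = 5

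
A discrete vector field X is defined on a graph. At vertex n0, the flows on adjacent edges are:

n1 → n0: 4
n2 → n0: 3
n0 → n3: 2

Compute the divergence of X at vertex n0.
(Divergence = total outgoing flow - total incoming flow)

Divergence = sum of outgoing flows = (-4) + (-3) + 2 = -5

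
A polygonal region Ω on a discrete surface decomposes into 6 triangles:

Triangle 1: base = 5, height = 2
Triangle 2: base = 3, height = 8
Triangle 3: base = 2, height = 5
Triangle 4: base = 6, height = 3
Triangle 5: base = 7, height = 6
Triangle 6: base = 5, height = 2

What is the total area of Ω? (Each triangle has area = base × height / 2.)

(1/2)×5×2 + (1/2)×3×8 + (1/2)×2×5 + (1/2)×6×3 + (1/2)×7×6 + (1/2)×5×2 = 57.0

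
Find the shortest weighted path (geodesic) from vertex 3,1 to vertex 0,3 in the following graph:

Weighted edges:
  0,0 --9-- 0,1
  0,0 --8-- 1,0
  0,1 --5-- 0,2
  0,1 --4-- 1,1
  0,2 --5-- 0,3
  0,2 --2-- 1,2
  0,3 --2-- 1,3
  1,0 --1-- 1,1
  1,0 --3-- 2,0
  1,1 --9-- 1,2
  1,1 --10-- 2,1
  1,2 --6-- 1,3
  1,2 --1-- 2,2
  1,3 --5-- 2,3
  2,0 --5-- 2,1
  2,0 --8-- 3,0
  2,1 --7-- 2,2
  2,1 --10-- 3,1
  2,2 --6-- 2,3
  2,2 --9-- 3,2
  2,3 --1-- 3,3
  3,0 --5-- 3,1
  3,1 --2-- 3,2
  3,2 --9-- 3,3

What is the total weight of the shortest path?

Shortest path: 3,1 → 3,2 → 2,2 → 1,2 → 0,2 → 0,3, total weight = 19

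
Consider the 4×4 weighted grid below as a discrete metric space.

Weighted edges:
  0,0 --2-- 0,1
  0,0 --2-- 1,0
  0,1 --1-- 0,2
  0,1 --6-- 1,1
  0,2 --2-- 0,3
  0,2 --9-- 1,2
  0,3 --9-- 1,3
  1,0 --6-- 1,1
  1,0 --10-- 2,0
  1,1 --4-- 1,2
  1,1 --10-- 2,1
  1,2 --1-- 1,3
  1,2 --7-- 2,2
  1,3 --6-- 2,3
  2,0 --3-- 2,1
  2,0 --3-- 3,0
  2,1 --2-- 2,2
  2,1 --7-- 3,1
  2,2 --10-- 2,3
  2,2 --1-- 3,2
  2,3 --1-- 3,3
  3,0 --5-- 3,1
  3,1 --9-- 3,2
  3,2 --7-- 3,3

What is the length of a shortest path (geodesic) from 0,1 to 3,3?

Shortest path: 0,1 → 0,2 → 1,2 → 1,3 → 2,3 → 3,3, total weight = 18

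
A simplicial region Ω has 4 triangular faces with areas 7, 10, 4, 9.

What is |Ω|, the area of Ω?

7 + 10 + 4 + 9 = 30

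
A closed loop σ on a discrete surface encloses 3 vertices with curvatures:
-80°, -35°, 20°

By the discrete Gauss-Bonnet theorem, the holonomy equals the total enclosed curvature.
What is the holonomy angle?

Holonomy = total enclosed curvature = (-80°) + (-35°) + 20° = -95°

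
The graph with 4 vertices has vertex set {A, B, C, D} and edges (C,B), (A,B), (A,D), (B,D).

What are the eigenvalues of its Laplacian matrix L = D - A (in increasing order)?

Degrees: deg(A) = 2, deg(B) = 3, deg(C) = 1, deg(D) = 2.
L = D − A with rows/columns ordered (A, B, C, D):
  [ 2, -1,  0, -1]
  [-1,  3, -1, -1]
  [ 0, -1,  1,  0]
  [-1, -1,  0,  2]
Characteristic polynomial: det(λI − L) = λ(λ − 1)(λ − 3)(λ − 4).
Roots: λ = 0; (λ − 1) = 0 ⇒ λ = 1; (λ − 3) = 0 ⇒ λ = 3; (λ − 4) = 0 ⇒ λ = 4.
(Check: the roots sum (with multiplicity) to 8, matching trace L = Σdeg = 2·4 = 8.)
Laplacian eigenvalues (increasing order): [0.0, 1.0, 3.0, 4.0]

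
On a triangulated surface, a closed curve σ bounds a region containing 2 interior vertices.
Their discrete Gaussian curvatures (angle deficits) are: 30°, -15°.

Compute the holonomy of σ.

Holonomy = total enclosed curvature = 30° + (-15°) = 15°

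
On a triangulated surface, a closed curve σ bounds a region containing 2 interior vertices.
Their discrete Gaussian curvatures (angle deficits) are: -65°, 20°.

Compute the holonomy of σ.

Holonomy = total enclosed curvature = (-65°) + 20° = -45°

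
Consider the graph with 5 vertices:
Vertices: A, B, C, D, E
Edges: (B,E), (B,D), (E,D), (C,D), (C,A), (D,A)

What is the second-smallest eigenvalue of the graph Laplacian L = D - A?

Degrees: deg(A) = 2, deg(B) = 2, deg(C) = 2, deg(D) = 4, deg(E) = 2.
L = D − A with rows/columns ordered (A, B, C, D, E):
  [ 2,  0, -1, -1,  0]
  [ 0,  2,  0, -1, -1]
  [-1,  0,  2, -1,  0]
  [-1, -1, -1,  4, -1]
  [ 0, -1,  0, -1,  2]
Characteristic polynomial: det(λI − L) = λ(λ − 1)(λ − 3)²(λ − 5).
Roots: λ = 0; (λ − 1) = 0 ⇒ λ = 1; (λ − 3) = 0 ⇒ λ = 3 (multiplicity 2); (λ − 5) = 0 ⇒ λ = 5.
(Check: the roots sum (with multiplicity) to 12, matching trace L = Σdeg = 2·6 = 12.)
Laplacian eigenvalues: [0.0, 1.0, 3.0, 3.0, 5.0]. Algebraic connectivity (smallest non-zero eigenvalue) = 1.0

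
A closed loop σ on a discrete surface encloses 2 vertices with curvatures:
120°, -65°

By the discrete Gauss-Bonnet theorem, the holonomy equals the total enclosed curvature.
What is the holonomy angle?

Holonomy = total enclosed curvature = 120° + (-65°) = 55°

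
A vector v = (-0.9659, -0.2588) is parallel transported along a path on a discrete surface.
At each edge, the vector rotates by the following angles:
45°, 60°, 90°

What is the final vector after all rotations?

Total rotation: 45° + 60° + 90° = 195° ≡ -165° (mod 360°). Final vector: (0.8660, 0.5000)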